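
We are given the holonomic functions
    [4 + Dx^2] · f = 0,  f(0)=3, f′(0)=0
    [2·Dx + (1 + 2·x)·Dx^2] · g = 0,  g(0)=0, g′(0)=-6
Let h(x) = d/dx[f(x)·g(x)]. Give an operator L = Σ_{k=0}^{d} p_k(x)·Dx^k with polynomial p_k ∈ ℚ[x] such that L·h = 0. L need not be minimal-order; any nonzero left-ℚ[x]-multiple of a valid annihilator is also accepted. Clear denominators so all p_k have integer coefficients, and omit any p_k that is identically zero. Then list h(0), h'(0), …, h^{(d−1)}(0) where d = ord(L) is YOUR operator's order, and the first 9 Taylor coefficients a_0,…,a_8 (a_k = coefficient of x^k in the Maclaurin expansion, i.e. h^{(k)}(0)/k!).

f: a_k = 3, 0, -6, 0, 2, 0, -4/15, 0, 2/105, …
g: a_k = 0, -6, 6, -8, 12, -96/5, 32, -384/7, 96, …
Sym-product of L_f,L_g gives L₀ (≤ ord 4).
Differentiate: ansatz ord ≤ ord L₀ ⇒ L.
L = (-400 - 1408·x - 2688·x^2 + 1536·x^3 + 11008·x^4 + 12288·x^5 + 4096·x^6) + (-192 - 512·x + 640·x^2 + 3840·x^3 + 5120·x^4 + 2048·x^5)·Dx + (-112 - 352·x - 224·x^2 + 2304·x^3 + 6272·x^4 + 6144·x^5 + 2048·x^6)·Dx^2 + (-48 - 128·x + 160·x^2 + 960·x^3 + 1280·x^4 + 512·x^5)·Dx^3 + (-3 + 112·x^2 + 480·x^3 + 880·x^4 + 768·x^5 + 256·x^6)·Dx^4  (order 4).
h: a_k = -18, 36, 36, 0, -108, 216, -2232/5, 4736/5, -13812/7, …
ICs: h(0) = -18, h′(0) = 36, h′′(0) = 72, h′′′(0) = 0.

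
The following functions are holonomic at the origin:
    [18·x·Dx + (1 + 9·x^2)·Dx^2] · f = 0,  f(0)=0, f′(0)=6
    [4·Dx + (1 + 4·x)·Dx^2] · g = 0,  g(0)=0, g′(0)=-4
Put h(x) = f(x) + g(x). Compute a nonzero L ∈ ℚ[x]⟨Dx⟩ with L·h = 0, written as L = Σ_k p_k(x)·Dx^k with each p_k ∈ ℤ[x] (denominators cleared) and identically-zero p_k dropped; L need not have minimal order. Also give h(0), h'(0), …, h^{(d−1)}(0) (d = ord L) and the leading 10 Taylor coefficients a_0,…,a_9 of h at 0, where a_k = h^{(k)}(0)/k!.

f: a_k = 0, 6, 0, -18, 0, 486/5, 0, -4374/7, 0, 4374, …
g: a_k = 0, -4, 8, -64/3, 64, -1024/5, 2048/3, -16384/7, 8192, -262144/9, …
L₀ := lclm(L_f,L_g); ord L₀ ≤ 2+2.
L = (-36 - 432·x + 972·x^2 + 1296·x^3)·Dx + (-25 - 72·x - 189·x^2 + 1944·x^3 + 2592·x^4)·Dx^2 + (-2 + x + 36·x^2 + 81·x^3 + 486·x^4 + 648·x^5)·Dx^3  (order 3).
h: a_k = 0, 2, 8, -118/3, 64, -538/5, 2048/3, -20758/7, 8192, -222778/9, …
ICs: h(0) = 0, h′(0) = 2, h′′(0) = 16.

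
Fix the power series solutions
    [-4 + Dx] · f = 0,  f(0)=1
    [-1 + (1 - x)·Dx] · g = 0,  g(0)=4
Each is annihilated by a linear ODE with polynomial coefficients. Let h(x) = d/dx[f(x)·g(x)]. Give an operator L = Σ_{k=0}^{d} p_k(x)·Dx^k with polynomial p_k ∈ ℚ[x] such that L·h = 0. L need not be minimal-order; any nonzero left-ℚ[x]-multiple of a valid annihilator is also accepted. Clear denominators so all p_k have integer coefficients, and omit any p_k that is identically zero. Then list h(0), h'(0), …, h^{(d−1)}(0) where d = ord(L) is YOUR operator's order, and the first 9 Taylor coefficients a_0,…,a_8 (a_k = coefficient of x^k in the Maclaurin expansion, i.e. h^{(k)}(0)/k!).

L = (26 - 40·x + 16·x^2) + (-5 + 9·x - 4·x^2)·Dx  (order 1).
h: a_k = 20, 104, 284, 1648/3, 2572/3, 3496/3, 65276/45, 538592/315, 614108/315, …
ICs: h(0) = 20.

f: a_k = 1, 4, 8, 32/3, 32/3, 128/15, 256/45, 1024/315, 512/315, …
g: a_k = 4, 4, 4, 4, 4, 4, 4, 4, 4, …
f·g: L₀ = L_f ⊗_s L_g, ord ≤ 1·1.
h₀' ⇒ L via d/dx closure of L₀.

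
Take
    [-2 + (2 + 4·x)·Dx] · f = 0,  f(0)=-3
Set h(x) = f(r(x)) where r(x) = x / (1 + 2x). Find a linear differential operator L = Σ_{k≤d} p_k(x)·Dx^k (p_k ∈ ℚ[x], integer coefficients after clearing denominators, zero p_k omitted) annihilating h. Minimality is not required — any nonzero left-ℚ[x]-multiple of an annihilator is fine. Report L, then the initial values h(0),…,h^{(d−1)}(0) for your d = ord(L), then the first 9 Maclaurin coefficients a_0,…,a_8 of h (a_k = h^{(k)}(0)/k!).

L = -1 + (1 + 6·x + 8·x^2)·Dx  (order 1).
h: a_k = -3, -3, 15/2, -39/2, 423/8, -1197/8, 7059/16, -21615/16, 547383/128, …
ICs: h(0) = -3.

f: a_k = -3, -3, 3/2, -3/2, 15/8, -21/8, 63/16, -99/16, 1287/128, …
Substitute x→r, Dx→(1/r')Dx; clear ⇒ L₀.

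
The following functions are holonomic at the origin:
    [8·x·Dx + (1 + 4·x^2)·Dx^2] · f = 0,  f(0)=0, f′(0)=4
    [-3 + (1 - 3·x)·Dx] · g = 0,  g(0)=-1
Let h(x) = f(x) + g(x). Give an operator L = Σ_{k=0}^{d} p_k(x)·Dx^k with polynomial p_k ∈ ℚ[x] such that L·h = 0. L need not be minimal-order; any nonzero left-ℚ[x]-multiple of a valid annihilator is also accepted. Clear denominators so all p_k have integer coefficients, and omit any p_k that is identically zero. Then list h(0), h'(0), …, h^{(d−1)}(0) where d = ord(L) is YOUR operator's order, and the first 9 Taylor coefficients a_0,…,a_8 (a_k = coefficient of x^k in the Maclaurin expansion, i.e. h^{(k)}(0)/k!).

f: a_k = 0, 4, 0, -16/3, 0, 64/5, 0, -256/7, 0, …
g: a_k = -1, -3, -9, -27, -81, -243, -729, -2187, -6561, …
Sum ⇒ L₀ = lclm(L_f,L_g) in ℚ(x)⟨Dx⟩.
L = (24 - 288·x - 288·x^2)·Dx + (-31 + 24·x - 204·x^2 - 288·x^3)·Dx^2 + (3 - 5·x - 20·x^3 - 48·x^4)·Dx^3  (order 3).
h: a_k = -1, 1, -9, -97/3, -81, -1151/5, -729, -15565/7, -6561, …
ICs: h(0) = -1, h′(0) = 1, h′′(0) = -18.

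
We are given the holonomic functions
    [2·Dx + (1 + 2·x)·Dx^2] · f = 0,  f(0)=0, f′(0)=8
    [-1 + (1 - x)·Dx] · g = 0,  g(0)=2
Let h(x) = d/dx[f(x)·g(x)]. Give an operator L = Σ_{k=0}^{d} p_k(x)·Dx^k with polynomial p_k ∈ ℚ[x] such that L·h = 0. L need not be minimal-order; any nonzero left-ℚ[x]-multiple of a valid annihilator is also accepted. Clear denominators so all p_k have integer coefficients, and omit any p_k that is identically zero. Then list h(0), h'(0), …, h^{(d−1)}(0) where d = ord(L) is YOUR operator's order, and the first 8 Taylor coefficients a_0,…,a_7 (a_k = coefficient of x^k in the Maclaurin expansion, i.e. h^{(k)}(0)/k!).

f: a_k = 0, 8, -8, 32/3, -16, 128/5, -128/3, 512/7, …
g: a_k = 2, 2, 2, 2, 2, 2, 2, 2, …
L₀ := L_f ⊗_s L_g (sym. prod.), ord ≤ 2.
h=h₀': d/dx-closure on L₀ ⇒ L.
L = 8 + (-1 + 10·x)·Dx + (-1 - x + 2·x^2)·Dx^2  (order 2).
h: a_k = 16, 0, 64, -128/3, 608/3, -1344/5, 3552/5, -43264/35, …
ICs: h(0) = 16, h′(0) = 0.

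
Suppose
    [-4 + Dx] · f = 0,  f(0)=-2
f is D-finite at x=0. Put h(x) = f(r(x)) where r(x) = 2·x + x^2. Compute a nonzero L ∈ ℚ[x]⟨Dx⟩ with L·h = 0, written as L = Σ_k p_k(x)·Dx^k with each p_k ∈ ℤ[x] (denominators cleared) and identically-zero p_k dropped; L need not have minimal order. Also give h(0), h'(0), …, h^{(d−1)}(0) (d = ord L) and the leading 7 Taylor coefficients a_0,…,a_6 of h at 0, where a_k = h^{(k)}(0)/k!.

L = (-8 - 8·x) + Dx  (order 1).
h: a_k = -2, -16, -72, -704/3, -1840/3, -6784/5, -118208/45, …
ICs: h(0) = -2.

f: a_k = -2, -8, -16, -64/3, -64/3, -256/15, -512/45, …
Change of var in L_f (x↦r) gives L₀.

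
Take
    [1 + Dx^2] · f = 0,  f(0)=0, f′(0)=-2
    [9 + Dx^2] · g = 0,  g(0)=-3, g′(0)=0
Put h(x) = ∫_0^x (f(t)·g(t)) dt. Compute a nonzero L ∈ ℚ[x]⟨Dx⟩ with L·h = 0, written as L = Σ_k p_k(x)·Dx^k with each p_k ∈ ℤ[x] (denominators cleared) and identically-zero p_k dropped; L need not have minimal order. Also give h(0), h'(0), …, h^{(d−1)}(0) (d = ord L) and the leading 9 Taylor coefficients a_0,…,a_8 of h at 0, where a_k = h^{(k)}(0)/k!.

f: a_k = 0, -2, 0, 1/3, 0, -1/60, 0, 1/2520, 0, …
g: a_k = -3, 0, 27/2, 0, -81/8, 0, 243/80, 0, -2187/4480, …
h₀=f·g: eliminate ⇒ L₀, order ≤ 2·2.
Integrate: L := L₀·Dx.
L = 64·Dx + 20·Dx^3 + Dx^5  (order 5).
h: a_k = 0, 0, 3, 0, -7, 0, 62/15, 0, -127/105, …
ICs: h(0) = 0, h′(0) = 0, h′′(0) = 6, h′′′(0) = 0, h′′′′(0) = -168.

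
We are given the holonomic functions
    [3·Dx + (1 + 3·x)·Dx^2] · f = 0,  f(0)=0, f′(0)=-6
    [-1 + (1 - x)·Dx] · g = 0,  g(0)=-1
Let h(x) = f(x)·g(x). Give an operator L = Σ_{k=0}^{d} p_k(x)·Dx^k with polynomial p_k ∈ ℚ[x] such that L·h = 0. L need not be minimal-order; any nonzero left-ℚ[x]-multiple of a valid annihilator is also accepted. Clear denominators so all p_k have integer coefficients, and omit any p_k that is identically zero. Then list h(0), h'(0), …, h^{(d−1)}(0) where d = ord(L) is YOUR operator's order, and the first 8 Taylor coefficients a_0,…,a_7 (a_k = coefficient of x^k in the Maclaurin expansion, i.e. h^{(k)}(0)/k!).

L = 3 + (-1 + 9·x)·Dx + (-1 - 2·x + 3·x^2)·Dx^2  (order 2).
h: a_k = 0, 6, -3, 15, -51/2, 717/10, -1713/10, 31749/70, …
ICs: h(0) = 0, h′(0) = 6.

f: a_k = 0, -6, 9, -18, 81/2, -486/5, 243, -4374/7, …
g: a_k = -1, -1, -1, -1, -1, -1, -1, -1, …
Product ⇒ symmetric product L₀, ord ≤ 2.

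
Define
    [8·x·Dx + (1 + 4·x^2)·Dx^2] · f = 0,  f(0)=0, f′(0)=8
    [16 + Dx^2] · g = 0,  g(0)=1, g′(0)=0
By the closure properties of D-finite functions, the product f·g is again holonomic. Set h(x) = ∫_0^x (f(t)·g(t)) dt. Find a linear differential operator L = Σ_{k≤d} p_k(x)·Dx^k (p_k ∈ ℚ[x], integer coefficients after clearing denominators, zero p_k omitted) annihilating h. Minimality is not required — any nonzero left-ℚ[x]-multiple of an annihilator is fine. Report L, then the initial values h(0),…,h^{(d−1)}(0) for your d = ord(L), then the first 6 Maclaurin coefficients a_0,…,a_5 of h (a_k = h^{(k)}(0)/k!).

L = (2560 + 29696·x^2 + 118784·x^4 + 262144·x^6 + 262144·x^8)·Dx + (1536·x + 14336·x^3 + 49152·x^5 + 65536·x^7)·Dx^2 + (240 + 3008·x^2 + 13824·x^4 + 32768·x^6 + 32768·x^8)·Dx^3 + (96·x + 896·x^3 + 3072·x^5 + 4096·x^7)·Dx^4 + (5 + 72·x^2 + 400·x^4 + 1024·x^6 + 1024·x^8)·Dx^5  (order 5).
h: a_k = 0, 0, 4, 0, -56/3, 0, …
ICs: h(0) = 0, h′(0) = 0, h′′(0) = 8, h′′′(0) = 0, h′′′′(0) = -448.

f: a_k = 0, 8, 0, -32/3, 0, 128/5, …
g: a_k = 1, 0, -8, 0, 32/3, 0, …
Sym-product of L_f,L_g gives L₀ (≤ ord 4).
∫: right-multiply L₀ by Dx.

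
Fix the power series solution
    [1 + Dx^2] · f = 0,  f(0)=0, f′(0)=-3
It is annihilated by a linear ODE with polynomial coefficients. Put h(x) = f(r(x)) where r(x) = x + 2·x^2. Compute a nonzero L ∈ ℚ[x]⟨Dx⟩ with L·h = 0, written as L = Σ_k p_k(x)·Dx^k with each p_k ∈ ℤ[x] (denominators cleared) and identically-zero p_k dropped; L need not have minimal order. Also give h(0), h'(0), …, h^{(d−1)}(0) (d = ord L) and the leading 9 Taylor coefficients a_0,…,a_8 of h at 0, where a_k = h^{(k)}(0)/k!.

f: a_k = 0, -3, 0, 1/2, 0, -1/40, 0, 1/1680, 0, …
Substitute x→r, Dx→(1/r')Dx; clear ⇒ L₀.
L = (1 + 12·x + 48·x^2 + 64·x^3) - 4·Dx + (1 + 4·x)·Dx^2  (order 2).
h: a_k = 0, -3, -6, 1/2, 3, 239/40, 15/4, -1679/1680, -239/120, …
ICs: h(0) = 0, h′(0) = -3.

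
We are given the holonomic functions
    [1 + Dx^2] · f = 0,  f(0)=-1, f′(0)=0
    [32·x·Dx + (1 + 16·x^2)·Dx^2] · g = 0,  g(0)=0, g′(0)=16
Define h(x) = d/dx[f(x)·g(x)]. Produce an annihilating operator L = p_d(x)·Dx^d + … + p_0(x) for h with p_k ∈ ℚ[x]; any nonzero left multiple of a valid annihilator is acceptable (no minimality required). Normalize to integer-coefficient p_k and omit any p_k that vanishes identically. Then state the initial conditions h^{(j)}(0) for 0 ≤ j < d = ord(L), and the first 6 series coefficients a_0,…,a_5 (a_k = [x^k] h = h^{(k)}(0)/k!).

L = (209105 + 6893664·x^2 + 261353216·x^4 + 52248576·x^6 - 2162688·x^8 - 60817408·x^10 + 16777216·x^12) + (108608·x + 9933824·x^3 + 133857280·x^5 + 44564480·x^7 + 20971520·x^9 + 67108864·x^11)·Dx + (210210 + 6980800·x^2 + 263314944·x^4 + 66224128·x^6 + 4063232·x^8 - 54525952·x^10 + 33554432·x^12)·Dx^2 + (108608·x + 9933824·x^3 + 133857280·x^5 + 44564480·x^7 + 20971520·x^9 + 67108864·x^11)·Dx^3 + (1105 + 87136·x^2 + 1961728·x^4 + 13975552·x^6 + 6225920·x^8 + 6291456·x^10 + 16777216·x^12)·Dx^4  (order 4).
h: a_k = -16, 0, 280, 0, -12938/3, 0, …
ICs: h(0) = -16, h′(0) = 0, h′′(0) = 560, h′′′(0) = 0.

f: a_k = -1, 0, 1/2, 0, -1/24, 0, …
g: a_k = 0, 16, 0, -256/3, 0, 4096/5, …
f·g: L₀ = L_f ⊗_s L_g, ord ≤ 2·2.
h=h₀': d/dx-closure on L₀ ⇒ L.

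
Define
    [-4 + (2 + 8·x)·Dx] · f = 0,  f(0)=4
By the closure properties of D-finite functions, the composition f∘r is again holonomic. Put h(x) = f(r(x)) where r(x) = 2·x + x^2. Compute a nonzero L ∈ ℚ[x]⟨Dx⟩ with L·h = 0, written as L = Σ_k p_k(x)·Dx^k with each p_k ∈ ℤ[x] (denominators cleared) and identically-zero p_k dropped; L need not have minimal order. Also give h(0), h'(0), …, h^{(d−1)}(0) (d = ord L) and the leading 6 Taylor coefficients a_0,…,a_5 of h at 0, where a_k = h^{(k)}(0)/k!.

L = (-4 - 4·x) + (1 + 8·x + 4·x^2)·Dx  (order 1).
h: a_k = 4, 16, -24, 96, -456, 2400, …
ICs: h(0) = 4.

f: a_k = 4, 8, -8, 16, -40, 112, …
Change of var in L_f (x↦r) gives L₀.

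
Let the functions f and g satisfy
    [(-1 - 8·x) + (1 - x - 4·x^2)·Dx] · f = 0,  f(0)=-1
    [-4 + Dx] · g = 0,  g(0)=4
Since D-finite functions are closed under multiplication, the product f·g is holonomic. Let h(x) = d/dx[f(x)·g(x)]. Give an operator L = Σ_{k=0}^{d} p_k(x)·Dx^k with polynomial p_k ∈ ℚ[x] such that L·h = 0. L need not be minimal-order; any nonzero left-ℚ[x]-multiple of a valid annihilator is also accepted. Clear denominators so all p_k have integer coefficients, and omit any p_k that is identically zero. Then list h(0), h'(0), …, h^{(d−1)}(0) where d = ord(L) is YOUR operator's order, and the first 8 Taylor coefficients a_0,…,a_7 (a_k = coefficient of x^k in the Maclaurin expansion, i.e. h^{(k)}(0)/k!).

L = (34 + 48·x - 112·x^2 - 128·x^3 + 256·x^4) + (-5 + x + 40·x^2 - 64·x^4)·Dx  (order 1).
h: a_k = -20, -136, -572, -6064/3, -19532/3, -60232/3, -2698844/45, -55337056/315, …
ICs: h(0) = -20.

f: a_k = -1, -1, -5, -9, -29, -65, -181, -441, …
g: a_k = 4, 16, 32, 128/3, 128/3, 512/15, 1024/45, 4096/315, …
h₀=f·g: eliminate ⇒ L₀, order ≤ 1·1.
Derive L from L₀ (diff closure).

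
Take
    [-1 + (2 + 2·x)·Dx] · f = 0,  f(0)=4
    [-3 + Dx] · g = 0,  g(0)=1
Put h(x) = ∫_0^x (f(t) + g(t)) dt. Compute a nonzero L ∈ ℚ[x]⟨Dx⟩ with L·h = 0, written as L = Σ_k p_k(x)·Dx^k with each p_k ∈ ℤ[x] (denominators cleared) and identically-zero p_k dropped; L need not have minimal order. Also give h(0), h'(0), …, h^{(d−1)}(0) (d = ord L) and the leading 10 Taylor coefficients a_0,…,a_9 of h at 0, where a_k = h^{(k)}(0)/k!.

L = (21 + 18·x)·Dx + (-37 - 72·x - 36·x^2)·Dx^2 + (10 + 22·x + 12·x^2)·Dx^3  (order 3).
h: a_k = 0, 5, 5/2, 4/3, 19/16, 103/160, 683/1920, 1191/8960, 8931/143360, 10547/860160, …
ICs: h(0) = 0, h′(0) = 5, h′′(0) = 5.

f: a_k = 4, 2, -1/2, 1/4, -5/32, 7/64, -21/256, 33/512, -429/8192, 715/16384, …
g: a_k = 1, 3, 9/2, 9/2, 27/8, 81/40, 81/80, 243/560, 729/4480, 243/4480, …
f+g: L₀ = lclm(L_f,L_g), ord ≤ 1+1.
∫: right-multiply L₀ by Dx.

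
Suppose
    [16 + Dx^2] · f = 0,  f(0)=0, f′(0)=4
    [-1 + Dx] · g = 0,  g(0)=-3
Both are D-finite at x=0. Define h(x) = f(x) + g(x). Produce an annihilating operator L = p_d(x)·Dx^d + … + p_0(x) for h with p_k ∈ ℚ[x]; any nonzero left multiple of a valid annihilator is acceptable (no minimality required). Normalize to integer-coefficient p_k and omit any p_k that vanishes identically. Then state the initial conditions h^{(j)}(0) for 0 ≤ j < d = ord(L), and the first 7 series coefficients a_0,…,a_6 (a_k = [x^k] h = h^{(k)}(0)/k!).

L = -16 + 16·Dx - Dx^2 + Dx^3  (order 3).
h: a_k = -3, 1, -3/2, -67/6, -1/8, 1021/120, -1/240, …
ICs: h(0) = -3, h′(0) = 1, h′′(0) = -3.

f: a_k = 0, 4, 0, -32/3, 0, 128/15, 0, …
g: a_k = -3, -3, -3/2, -1/2, -1/8, -1/40, -1/240, …
Sum ⇒ L₀ = lclm(L_f,L_g) in ℚ(x)⟨Dx⟩.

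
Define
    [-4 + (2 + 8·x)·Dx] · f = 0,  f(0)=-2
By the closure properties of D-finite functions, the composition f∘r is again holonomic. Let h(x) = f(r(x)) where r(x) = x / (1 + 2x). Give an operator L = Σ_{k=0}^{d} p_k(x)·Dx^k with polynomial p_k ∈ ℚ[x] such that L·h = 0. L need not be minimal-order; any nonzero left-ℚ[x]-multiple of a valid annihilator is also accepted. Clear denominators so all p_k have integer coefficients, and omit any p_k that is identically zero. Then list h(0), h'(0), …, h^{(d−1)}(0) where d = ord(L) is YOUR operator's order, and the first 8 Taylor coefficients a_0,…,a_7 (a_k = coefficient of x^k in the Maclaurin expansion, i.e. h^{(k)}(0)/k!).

f: a_k = -2, -4, 4, -8, 20, -56, 168, -528, …
Change of var in L_f (x↦r) gives L₀.
L = -2 + (1 + 8·x + 12·x^2)·Dx  (order 1).
h: a_k = -2, -4, 12, -40, 148, -600, 2616, -12048, …
ICs: h(0) = -2.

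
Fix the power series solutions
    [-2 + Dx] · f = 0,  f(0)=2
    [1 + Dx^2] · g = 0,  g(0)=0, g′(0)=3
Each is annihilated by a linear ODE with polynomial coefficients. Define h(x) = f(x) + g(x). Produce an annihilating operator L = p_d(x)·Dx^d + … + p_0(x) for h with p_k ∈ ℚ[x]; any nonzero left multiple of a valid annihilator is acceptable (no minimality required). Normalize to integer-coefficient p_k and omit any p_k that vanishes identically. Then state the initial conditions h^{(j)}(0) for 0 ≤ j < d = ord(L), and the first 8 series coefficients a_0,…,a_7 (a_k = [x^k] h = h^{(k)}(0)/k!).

f: a_k = 2, 4, 4, 8/3, 4/3, 8/15, 8/45, 16/315, …
g: a_k = 0, 3, 0, -1/2, 0, 1/40, 0, -1/1680, …
Sum ⇒ L₀ = lclm(L_f,L_g) in ℚ(x)⟨Dx⟩.
L = -2 + Dx - 2·Dx^2 + Dx^3  (order 3).
h: a_k = 2, 7, 4, 13/6, 4/3, 67/120, 8/45, 253/5040, …
ICs: h(0) = 2, h′(0) = 7, h′′(0) = 8.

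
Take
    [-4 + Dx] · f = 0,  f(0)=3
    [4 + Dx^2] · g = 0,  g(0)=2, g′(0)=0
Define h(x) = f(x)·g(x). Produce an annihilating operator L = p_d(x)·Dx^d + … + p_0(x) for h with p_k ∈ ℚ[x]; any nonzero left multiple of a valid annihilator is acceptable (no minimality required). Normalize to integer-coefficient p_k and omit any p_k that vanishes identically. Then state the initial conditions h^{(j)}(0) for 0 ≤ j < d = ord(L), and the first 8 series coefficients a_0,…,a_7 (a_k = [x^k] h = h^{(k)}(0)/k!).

L = 20 - 8·Dx + Dx^2  (order 2).
h: a_k = 6, 24, 36, 16, -28, -304/5, -312/5, -4448/105, …
ICs: h(0) = 6, h′(0) = 24.

f: a_k = 3, 12, 24, 32, 32, 128/5, 256/15, 1024/105, …
g: a_k = 2, 0, -4, 0, 4/3, 0, -8/45, 0, …
Sym-product of L_f,L_g gives L₀ (≤ ord 2).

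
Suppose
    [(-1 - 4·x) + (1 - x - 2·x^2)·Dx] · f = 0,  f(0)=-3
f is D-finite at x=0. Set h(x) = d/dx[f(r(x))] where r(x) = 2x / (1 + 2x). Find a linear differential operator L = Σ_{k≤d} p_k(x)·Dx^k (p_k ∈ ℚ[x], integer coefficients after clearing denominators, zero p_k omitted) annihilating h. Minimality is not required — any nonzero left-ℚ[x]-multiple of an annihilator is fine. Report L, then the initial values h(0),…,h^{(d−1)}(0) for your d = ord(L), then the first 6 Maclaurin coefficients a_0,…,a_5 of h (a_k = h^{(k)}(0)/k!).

f: a_k = -3, -3, -9, -15, -33, -63, …
h₀=f(r): pull back L_f along r ⇒ L₀.
Differentiate: ansatz ord ≤ ord L₀ ⇒ L.
L = (8 + 48·x + 288·x^2 + 320·x^3) + (-1 - 14·x - 36·x^2 + 56·x^3 + 160·x^4)·Dx  (order 1).
h: a_k = -6, -48, 0, -768, 1920, -13824, …
ICs: h(0) = -6.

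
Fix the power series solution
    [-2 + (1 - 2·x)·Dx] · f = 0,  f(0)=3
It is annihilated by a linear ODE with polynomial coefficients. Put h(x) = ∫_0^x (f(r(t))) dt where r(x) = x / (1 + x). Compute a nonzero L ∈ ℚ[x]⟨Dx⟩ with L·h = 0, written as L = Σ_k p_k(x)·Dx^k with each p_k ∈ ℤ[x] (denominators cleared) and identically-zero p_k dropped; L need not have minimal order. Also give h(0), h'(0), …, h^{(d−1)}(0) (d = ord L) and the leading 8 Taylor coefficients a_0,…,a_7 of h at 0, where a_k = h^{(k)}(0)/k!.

f: a_k = 3, 6, 12, 24, 48, 96, 192, 384, …
h₀=f(r): pull back L_f along r ⇒ L₀.
∫: right-multiply L₀ by Dx.
L = 2·Dx + (-1 + x^2)·Dx^2  (order 2).
h: a_k = 0, 3, 3, 2, 3/2, 6/5, 1, 6/7, …
ICs: h(0) = 0, h′(0) = 3.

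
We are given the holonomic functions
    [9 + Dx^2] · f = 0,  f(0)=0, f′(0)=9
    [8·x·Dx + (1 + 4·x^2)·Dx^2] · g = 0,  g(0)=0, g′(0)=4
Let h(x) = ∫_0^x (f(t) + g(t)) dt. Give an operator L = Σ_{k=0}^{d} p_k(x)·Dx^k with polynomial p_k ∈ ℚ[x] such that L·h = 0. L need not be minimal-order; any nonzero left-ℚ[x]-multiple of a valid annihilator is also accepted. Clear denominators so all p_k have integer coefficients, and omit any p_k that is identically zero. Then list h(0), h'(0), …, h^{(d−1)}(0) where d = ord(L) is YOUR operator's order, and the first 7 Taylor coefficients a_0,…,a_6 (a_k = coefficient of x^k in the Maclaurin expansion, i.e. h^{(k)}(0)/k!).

L = (-2808·x + 19008·x^3 + 10368·x^5)·Dx^2 + (9 + 1548·x^2 + 7344·x^4 + 5184·x^6)·Dx^3 + (-312·x + 2112·x^3 + 1152·x^5)·Dx^4 + (1 + 172·x^2 + 816·x^4 + 576·x^6)·Dx^5  (order 5).
h: a_k = 0, 0, 13/2, 0, -113/24, 0, 151/48, …
ICs: h(0) = 0, h′(0) = 0, h′′(0) = 13, h′′′(0) = 0, h′′′′(0) = -113.

f: a_k = 0, 9, 0, -27/2, 0, 243/40, 0, …
g: a_k = 0, 4, 0, -16/3, 0, 64/5, 0, …
h₀=f+g: left-lcm gives L₀, ord ≤ 4.
h=∫₀ˣh₀: take L = L₀·Dx.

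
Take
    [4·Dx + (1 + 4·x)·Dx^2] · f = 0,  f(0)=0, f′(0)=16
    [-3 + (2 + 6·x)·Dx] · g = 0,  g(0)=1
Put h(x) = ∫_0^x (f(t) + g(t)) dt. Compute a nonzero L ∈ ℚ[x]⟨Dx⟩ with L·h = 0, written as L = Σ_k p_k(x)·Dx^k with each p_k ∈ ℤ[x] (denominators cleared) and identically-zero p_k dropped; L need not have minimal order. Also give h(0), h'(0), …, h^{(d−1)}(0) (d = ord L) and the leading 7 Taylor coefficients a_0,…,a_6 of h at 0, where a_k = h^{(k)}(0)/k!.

f: a_k = 0, 16, -32, 256/3, -256, 4096/5, -8192/3, …
g: a_k = 1, 3/2, -9/8, 27/16, -405/128, 1701/256, -15309/1024, …
L₀ := lclm(L_f,L_g); ord L₀ ≤ 2+1.
∫: right-multiply L₀ by Dx.
L = (84 + 144·x)·Dx^2 + (101 + 552·x + 720·x^2)·Dx^3 + (10 + 94·x + 288·x^2 + 288·x^3)·Dx^4  (order 4).
h: a_k = 0, 1, 35/4, -265/24, 4177/192, -33173/640, 1057081/7680, …
ICs: h(0) = 0, h′(0) = 1, h′′(0) = 35/2, h′′′(0) = -265/4.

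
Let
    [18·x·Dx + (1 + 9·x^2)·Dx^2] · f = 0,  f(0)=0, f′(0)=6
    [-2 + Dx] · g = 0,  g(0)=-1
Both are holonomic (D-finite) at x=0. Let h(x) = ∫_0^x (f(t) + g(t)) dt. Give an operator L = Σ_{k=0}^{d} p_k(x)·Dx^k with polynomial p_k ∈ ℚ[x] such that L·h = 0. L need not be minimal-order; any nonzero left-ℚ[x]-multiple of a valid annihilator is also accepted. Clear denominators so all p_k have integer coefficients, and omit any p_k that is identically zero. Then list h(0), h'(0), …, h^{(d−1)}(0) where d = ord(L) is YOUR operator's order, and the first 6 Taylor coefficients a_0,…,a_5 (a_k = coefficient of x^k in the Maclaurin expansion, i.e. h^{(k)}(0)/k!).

f: a_k = 0, 6, 0, -18, 0, 486/5, …
g: a_k = -1, -2, -2, -4/3, -2/3, -4/15, …
L₀ := lclm(L_f,L_g); ord L₀ ≤ 2+1.
∫: right-multiply L₀ by Dx.
L = (18 - 36·x - 486·x^2 - 324·x^3)·Dx^2 + (-11 + 207·x^2 - 162·x^4)·Dx^3 + (1 + 9·x + 18·x^2 + 81·x^3 + 81·x^4)·Dx^4  (order 4).
h: a_k = 0, -1, 2, -2/3, -29/6, -2/15, …
ICs: h(0) = 0, h′(0) = -1, h′′(0) = 4, h′′′(0) = -4.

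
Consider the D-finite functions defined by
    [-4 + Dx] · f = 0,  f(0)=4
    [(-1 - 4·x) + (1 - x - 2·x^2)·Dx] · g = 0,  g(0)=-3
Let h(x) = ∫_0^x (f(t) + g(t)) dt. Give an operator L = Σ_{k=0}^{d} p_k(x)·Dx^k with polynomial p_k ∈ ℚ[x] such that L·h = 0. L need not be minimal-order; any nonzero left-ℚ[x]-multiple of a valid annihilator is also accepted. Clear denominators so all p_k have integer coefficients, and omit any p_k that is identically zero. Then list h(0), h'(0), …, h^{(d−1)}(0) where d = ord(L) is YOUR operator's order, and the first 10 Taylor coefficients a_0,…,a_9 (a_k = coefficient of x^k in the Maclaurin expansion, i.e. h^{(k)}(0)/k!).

f: a_k = 4, 16, 32, 128/3, 128/3, 512/15, 1024/45, 4096/315, 2048/315, 8192/2835, …
g: a_k = -3, -3, -9, -15, -33, -63, -129, -255, -513, -1023, …
h₀=f+g: left-lcm gives L₀, ord ≤ 2.
h=∫h₀ ⇒ L = L₀·Dx.
L = (8 + 192·x^2 + 128·x^3)·Dx + (10 - 44·x - 72·x^2 + 64·x^3 + 64·x^4)·Dx^2 + (-3 + 11·x + 6·x^2 - 24·x^3 - 16·x^4)·Dx^3  (order 3).
h: a_k = 0, 1, 13/2, 23/3, 83/12, 29/15, -433/90, -683/45, -76229/2520, -159547/2835, …
ICs: h(0) = 0, h′(0) = 1, h′′(0) = 13.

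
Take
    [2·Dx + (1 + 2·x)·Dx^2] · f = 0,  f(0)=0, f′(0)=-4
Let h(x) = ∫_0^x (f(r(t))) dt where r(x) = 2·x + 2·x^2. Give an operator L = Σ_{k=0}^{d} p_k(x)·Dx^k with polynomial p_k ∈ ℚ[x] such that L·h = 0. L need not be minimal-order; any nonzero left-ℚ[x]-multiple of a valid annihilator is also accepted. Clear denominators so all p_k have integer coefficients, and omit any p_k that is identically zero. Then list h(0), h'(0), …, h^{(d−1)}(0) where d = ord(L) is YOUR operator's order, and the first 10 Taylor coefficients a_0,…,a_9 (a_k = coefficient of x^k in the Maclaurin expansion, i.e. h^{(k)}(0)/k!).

L = 2·Dx^2 + (1 + 2·x)·Dx^3  (order 3).
h: a_k = 0, 0, -4, 8/3, -8/3, 16/5, -64/15, 128/21, -64/7, 128/9, …
ICs: h(0) = 0, h′(0) = 0, h′′(0) = -8.

f: a_k = 0, -4, 4, -16/3, 8, -64/5, 64/3, -256/7, 64, -1024/9, …
Substitute x→r, Dx→(1/r')Dx; clear ⇒ L₀.
∫: right-multiply L₀ by Dx.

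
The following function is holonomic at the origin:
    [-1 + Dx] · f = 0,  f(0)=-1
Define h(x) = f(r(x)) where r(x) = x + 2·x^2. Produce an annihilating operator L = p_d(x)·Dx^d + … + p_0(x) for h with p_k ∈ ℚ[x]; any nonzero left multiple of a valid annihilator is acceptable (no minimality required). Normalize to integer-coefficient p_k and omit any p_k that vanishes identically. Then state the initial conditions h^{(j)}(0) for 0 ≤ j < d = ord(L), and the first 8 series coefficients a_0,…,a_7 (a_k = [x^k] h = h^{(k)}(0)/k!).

f: a_k = -1, -1, -1/2, -1/6, -1/24, -1/120, -1/720, -1/5040, …
L₀ from L_f via x↦r, Dx↦r'^{-1}Dx.
L = (-1 - 4·x) + Dx  (order 1).
h: a_k = -1, -1, -5/2, -13/6, -73/24, -281/120, -1741/720, -1697/1008, …
ICs: h(0) = -1.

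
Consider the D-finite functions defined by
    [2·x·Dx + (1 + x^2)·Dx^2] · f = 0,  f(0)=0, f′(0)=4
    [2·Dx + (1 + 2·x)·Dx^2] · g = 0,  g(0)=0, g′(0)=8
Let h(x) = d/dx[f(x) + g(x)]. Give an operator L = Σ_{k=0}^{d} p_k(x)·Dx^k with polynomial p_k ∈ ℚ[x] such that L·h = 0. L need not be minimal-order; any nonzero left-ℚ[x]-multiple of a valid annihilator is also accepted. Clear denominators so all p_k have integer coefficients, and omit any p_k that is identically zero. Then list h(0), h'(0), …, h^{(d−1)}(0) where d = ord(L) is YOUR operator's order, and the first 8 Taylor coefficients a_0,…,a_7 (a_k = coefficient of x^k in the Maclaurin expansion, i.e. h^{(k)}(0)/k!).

L = (-2 - 12·x + 6·x^2 + 4·x^3) + (-5 - 4·x - 9·x^2 + 12·x^3 + 8·x^4)·Dx + (-1 - x + 2·x^2 + x^3 + 3·x^4 + 2·x^5)·Dx^2  (order 2).
h: a_k = 12, -16, 28, -64, 132, -256, 508, -1024, …
ICs: h(0) = 12, h′(0) = -16.

f: a_k = 0, 4, 0, -4/3, 0, 4/5, 0, -4/7, …
g: a_k = 0, 8, -8, 32/3, -16, 128/5, -128/3, 512/7, …
L₀ := lclm(L_f,L_g); ord L₀ ≤ 2+2.
h=h₀': d/dx-closure on L₀ ⇒ L.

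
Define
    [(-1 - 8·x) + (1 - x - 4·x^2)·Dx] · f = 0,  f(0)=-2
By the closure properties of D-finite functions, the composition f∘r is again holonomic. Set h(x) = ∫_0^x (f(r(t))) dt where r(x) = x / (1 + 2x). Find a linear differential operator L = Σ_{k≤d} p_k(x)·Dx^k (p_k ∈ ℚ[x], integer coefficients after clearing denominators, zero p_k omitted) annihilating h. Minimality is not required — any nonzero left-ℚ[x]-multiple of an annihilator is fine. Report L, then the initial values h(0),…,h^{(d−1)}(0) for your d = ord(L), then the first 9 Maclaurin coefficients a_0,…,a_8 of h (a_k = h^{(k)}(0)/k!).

f: a_k = -2, -2, -10, -18, -58, -130, -362, -882, -2330, …
h₀=f(r): pull back L_f along r ⇒ L₀.
∫: right-multiply L₀ by Dx.
L = (1 + 10·x)·Dx + (-1 - 5·x - 4·x^2 + 4·x^3)·Dx^2  (order 2).
h: a_k = 0, -2, -1, -2, 7/2, -54/5, 95/3, -678/7, 1207/4, …
ICs: h(0) = 0, h′(0) = -2.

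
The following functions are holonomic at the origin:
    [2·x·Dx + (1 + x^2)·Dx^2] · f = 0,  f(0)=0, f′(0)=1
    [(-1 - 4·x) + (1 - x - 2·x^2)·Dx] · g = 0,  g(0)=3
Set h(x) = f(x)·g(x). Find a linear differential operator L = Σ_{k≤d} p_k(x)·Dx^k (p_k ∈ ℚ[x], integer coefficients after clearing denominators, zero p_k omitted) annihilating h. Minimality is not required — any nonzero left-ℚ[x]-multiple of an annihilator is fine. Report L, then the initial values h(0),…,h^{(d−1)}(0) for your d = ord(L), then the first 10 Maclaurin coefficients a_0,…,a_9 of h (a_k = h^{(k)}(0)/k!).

L = (4 + 2·x + 12·x^2) + (2 + 6·x + 4·x^2 + 12·x^3)·Dx + (-1 + x + x^2 + x^3 + 2·x^4)·Dx^2  (order 2).
h: a_k = 0, 3, 3, 8, 14, 153/5, 293/5, 4178/35, 1656/7, 49943/105, …
ICs: h(0) = 0, h′(0) = 3.

f: a_k = 0, 1, 0, -1/3, 0, 1/5, 0, -1/7, 0, 1/9, …
g: a_k = 3, 3, 9, 15, 33, 63, 129, 255, 513, 1023, …
Sym-product of L_f,L_g gives L₀ (≤ ord 2).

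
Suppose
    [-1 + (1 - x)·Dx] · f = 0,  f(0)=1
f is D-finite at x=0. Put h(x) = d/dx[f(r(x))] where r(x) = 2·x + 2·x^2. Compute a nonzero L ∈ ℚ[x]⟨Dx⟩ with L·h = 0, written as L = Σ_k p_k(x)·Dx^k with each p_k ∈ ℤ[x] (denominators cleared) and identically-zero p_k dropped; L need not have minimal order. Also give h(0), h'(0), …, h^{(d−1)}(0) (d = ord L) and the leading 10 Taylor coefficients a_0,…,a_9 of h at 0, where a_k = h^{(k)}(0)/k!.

f: a_k = 1, 1, 1, 1, 1, 1, 1, 1, 1, 1, …
Substitute x→r, Dx→(1/r')Dx; clear ⇒ L₀.
h₀' ⇒ L via d/dx closure of L₀.
L = (6 + 12·x + 12·x^2) + (-1 + 6·x^2 + 4·x^3)·Dx  (order 1).
h: a_k = 2, 12, 48, 176, 600, 1968, 6272, 19584, 60192, 182720, …
ICs: h(0) = 2.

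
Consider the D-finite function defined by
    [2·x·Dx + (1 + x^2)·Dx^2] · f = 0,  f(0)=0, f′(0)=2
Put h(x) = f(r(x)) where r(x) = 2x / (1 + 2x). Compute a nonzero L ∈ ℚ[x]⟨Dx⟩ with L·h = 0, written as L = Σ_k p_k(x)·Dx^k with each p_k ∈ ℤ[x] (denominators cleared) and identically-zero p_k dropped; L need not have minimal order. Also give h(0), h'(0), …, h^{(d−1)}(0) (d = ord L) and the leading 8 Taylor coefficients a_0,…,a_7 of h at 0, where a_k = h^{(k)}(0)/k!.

f: a_k = 0, 2, 0, -2/3, 0, 2/5, 0, -2/7, …
Substitute x→r, Dx→(1/r')Dx; clear ⇒ L₀.
L = (4 + 16·x)·Dx + (1 + 4·x + 8·x^2)·Dx^2  (order 2).
h: a_k = 0, 4, -8, 32/3, 0, -256/5, 512/3, -2048/7, …
ICs: h(0) = 0, h′(0) = 4.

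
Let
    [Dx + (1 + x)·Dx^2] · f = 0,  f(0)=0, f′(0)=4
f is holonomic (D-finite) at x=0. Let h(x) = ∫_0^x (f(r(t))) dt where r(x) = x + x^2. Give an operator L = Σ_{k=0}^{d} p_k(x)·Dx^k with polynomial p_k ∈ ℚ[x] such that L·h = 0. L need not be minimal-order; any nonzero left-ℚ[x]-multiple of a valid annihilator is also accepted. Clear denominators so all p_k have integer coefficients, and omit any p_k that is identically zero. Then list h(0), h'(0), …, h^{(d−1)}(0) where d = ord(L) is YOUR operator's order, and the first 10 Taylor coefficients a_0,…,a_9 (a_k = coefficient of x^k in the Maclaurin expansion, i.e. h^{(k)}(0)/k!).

L = (-1 + 2·x + 2·x^2)·Dx^2 + (1 + 3·x + 3·x^2 + 2·x^3)·Dx^3  (order 3).
h: a_k = 0, 0, 2, 2/3, -2/3, 1/5, 2/15, -4/21, 1/14, 1/18, …
ICs: h(0) = 0, h′(0) = 0, h′′(0) = 4.

f: a_k = 0, 4, -2, 4/3, -1, 4/5, -2/3, 4/7, -1/2, 4/9, …
h₀=f(r): pull back L_f along r ⇒ L₀.
h=∫₀ˣh₀: take L = L₀·Dx.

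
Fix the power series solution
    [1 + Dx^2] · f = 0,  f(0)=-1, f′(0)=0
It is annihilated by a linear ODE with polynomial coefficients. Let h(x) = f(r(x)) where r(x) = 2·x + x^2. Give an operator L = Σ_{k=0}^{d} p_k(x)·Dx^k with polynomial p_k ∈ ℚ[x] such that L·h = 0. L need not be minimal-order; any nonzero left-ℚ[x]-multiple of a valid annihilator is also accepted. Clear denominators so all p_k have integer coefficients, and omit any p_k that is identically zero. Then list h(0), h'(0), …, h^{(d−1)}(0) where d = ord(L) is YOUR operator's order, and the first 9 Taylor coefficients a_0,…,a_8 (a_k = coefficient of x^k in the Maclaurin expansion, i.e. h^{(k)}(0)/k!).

f: a_k = -1, 0, 1/2, 0, -1/24, 0, 1/720, 0, -1/40320, …
L₀ from L_f via x↦r, Dx↦r'^{-1}Dx.
L = (4 + 12·x + 12·x^2 + 4·x^3) - Dx + (1 + x)·Dx^2  (order 2).
h: a_k = -1, 0, 2, 2, -1/6, -4/3, -41/45, -1/15, 719/2520, …
ICs: h(0) = -1, h′(0) = 0.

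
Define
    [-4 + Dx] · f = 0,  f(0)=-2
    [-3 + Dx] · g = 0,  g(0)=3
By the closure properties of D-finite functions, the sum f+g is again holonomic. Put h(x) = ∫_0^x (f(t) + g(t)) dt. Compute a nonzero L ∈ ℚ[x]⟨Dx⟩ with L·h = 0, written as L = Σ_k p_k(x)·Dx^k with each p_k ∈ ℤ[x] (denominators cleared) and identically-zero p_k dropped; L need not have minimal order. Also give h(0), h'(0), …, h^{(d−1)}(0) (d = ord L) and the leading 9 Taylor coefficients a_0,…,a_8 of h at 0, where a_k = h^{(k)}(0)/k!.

f: a_k = -2, -8, -16, -64/3, -64/3, -256/15, -512/45, -2048/315, -1024/315, …
g: a_k = 3, 9, 27/2, 27/2, 81/8, 243/40, 243/80, 729/560, 2187/4480, …
Sum ⇒ L₀ = lclm(L_f,L_g) in ℚ(x)⟨Dx⟩.
h=∫₀ˣh₀: take L = L₀·Dx.
L = 12·Dx - 7·Dx^2 + Dx^3  (order 3).
h: a_k = 0, 1, 1/2, -5/6, -47/24, -269/120, -1319/720, -1201/1008, -26207/40320, …
ICs: h(0) = 0, h′(0) = 1, h′′(0) = 1.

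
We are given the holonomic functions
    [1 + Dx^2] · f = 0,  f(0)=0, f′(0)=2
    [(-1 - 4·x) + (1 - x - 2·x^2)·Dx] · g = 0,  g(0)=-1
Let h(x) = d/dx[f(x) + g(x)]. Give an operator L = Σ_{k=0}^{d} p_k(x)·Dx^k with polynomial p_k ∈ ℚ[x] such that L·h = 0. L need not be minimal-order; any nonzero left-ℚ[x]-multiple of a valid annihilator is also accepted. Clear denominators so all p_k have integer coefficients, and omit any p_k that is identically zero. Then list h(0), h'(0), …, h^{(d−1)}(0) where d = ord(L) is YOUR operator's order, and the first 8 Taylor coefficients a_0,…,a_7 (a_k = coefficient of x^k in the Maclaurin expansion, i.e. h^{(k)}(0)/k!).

f: a_k = 0, 2, 0, -1/3, 0, 1/60, 0, -1/2520, …
g: a_k = -1, -1, -3, -5, -11, -21, -43, -85, …
Sum ⇒ L₀ = lclm(L_f,L_g) in ℚ(x)⟨Dx⟩.
h=h₀': d/dx-closure on L₀ ⇒ L.
L = (270 + 1200·x + 2862·x^2 + 1860·x^3 + 1920·x^4 + 144·x^5 + 96·x^6) + (-31 - 115·x + 75·x^2 + 241·x^3 + 430·x^4 + 372·x^5 + 56·x^6 + 32·x^7)·Dx + (270 + 1200·x + 2862·x^2 + 1860·x^3 + 1920·x^4 + 144·x^5 + 96·x^6)·Dx^2 + (-31 - 115·x + 75·x^2 + 241·x^3 + 430·x^4 + 372·x^5 + 56·x^6 + 32·x^7)·Dx^3  (order 3).
h: a_k = 1, -6, -16, -44, -1259/12, -258, -214201/360, -1368, …
ICs: h(0) = 1, h′(0) = -6, h′′(0) = -32.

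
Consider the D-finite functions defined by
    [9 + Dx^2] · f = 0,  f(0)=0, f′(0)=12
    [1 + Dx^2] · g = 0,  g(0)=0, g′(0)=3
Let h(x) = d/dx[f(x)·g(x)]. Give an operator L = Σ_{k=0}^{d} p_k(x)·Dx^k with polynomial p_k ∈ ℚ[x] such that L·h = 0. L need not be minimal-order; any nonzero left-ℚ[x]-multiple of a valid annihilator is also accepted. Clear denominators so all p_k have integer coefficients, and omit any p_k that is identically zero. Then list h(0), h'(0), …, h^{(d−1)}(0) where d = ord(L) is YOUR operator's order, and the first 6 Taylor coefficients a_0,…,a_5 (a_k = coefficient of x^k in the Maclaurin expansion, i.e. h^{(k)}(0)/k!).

L = 64 + 20·Dx^2 + Dx^4  (order 4).
h: a_k = 0, 72, 0, -240, 0, 1008/5, …
ICs: h(0) = 0, h′(0) = 72, h′′(0) = 0, h′′′(0) = -1440.

f: a_k = 0, 12, 0, -18, 0, 81/10, …
g: a_k = 0, 3, 0, -1/2, 0, 1/40, …
f·g: L₀ = L_f ⊗_s L_g, ord ≤ 2·2.
Derive L from L₀ (diff closure).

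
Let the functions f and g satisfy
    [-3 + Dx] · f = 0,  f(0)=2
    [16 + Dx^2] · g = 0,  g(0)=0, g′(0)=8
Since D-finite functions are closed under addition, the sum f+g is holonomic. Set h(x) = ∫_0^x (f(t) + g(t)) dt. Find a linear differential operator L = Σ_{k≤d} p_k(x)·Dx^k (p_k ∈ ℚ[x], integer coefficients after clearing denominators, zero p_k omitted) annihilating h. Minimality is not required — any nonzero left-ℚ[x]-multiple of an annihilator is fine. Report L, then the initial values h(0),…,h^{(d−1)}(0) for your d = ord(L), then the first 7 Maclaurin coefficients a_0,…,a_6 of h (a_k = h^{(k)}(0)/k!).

f: a_k = 2, 6, 9, 9, 27/4, 81/20, 81/40, …
g: a_k = 0, 8, 0, -64/3, 0, 256/15, 0, …
h₀=f+g: left-lcm gives L₀, ord ≤ 3.
h=∫₀ˣh₀: take L = L₀·Dx.
L = -48·Dx + 16·Dx^2 - 3·Dx^3 + Dx^4  (order 4).
h: a_k = 0, 2, 7, 3, -37/12, 27/20, 1267/360, …
ICs: h(0) = 0, h′(0) = 2, h′′(0) = 14, h′′′(0) = 18.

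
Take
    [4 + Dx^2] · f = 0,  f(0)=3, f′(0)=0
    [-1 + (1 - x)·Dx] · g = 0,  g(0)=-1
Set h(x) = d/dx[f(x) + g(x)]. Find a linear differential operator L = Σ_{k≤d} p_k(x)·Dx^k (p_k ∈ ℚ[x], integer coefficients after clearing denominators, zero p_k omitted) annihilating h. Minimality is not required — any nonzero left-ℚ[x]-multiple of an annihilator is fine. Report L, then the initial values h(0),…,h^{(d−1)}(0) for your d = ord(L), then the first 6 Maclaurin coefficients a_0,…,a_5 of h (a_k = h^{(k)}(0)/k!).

f: a_k = 3, 0, -6, 0, 2, 0, …
g: a_k = -1, -1, -1, -1, -1, -1, …
Weyl lclm of L_f,L_g ⇒ L₀ (ord ≤ 3).
Derive L from L₀ (diff closure).
L = (64 - 32·x + 16·x^2) + (-20 + 36·x - 24·x^2 + 8·x^3)·Dx + (16 - 8·x + 4·x^2)·Dx^2 + (-5 + 9·x - 6·x^2 + 2·x^3)·Dx^3  (order 3).
h: a_k = -1, -14, -3, 4, -5, -38/5, …
ICs: h(0) = -1, h′(0) = -14, h′′(0) = -6.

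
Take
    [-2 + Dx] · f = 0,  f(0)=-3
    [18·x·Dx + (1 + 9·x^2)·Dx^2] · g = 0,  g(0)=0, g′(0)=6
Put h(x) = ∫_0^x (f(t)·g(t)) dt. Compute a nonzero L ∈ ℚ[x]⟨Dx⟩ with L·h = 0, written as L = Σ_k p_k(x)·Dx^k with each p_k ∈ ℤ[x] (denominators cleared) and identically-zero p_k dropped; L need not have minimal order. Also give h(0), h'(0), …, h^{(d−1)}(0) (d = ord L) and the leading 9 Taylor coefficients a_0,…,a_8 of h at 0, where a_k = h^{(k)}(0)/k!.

L = (4 - 36·x + 36·x^2)·Dx + (-4 + 18·x - 36·x^2)·Dx^2 + (1 + 9·x^2)·Dx^3  (order 3).
h: a_k = 0, 0, -9, -12, 9/2, 84/5, -163/5, -516/7, 23201/140, …
ICs: h(0) = 0, h′(0) = 0, h′′(0) = -18.

f: a_k = -3, -6, -6, -4, -2, -4/5, -4/15, -8/105, -2/105, …
g: a_k = 0, 6, 0, -18, 0, 486/5, 0, -4374/7, 0, …
f·g: L₀ = L_f ⊗_s L_g, ord ≤ 1·2.
∫: right-multiply L₀ by Dx.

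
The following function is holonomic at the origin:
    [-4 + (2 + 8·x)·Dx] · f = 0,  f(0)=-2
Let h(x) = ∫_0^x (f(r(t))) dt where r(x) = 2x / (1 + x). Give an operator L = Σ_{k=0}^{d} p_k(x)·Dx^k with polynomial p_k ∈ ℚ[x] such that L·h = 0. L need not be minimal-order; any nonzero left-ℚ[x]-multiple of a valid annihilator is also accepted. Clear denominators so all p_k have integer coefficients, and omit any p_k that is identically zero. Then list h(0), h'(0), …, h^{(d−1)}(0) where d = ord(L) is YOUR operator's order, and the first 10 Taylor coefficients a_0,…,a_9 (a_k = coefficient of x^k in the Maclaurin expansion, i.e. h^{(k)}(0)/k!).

f: a_k = -2, -4, 4, -8, 20, -56, 168, -528, 1716, -5720, …
h₀=f(r): pull back L_f along r ⇒ L₀.
h=∫₀ˣh₀: take L = L₀·Dx.
L = -4·Dx + (1 + 10·x + 9·x^2)·Dx^2  (order 2).
h: a_k = 0, -2, -4, 8, -26, 568/5, -588, 23640/7, -20805, 134840, …
ICs: h(0) = 0, h′(0) = -2.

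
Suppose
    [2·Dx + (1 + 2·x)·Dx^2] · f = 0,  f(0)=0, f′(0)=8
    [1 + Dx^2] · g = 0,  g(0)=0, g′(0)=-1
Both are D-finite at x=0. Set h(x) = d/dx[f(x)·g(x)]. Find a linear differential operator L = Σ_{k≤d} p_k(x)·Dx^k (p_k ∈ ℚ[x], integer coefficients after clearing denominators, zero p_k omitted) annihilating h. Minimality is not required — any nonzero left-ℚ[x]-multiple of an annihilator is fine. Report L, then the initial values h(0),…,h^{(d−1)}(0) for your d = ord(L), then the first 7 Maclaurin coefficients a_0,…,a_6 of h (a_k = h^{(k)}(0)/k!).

f: a_k = 0, 8, -8, 32/3, -16, 128/5, -128/3, …
g: a_k = 0, -1, 0, 1/6, 0, -1/120, 0, …
Sym-product of L_f,L_g gives L₀ (≤ ord 4).
h=h₀': d/dx-closure on L₀ ⇒ L.
L = (-52 - 31·x - 87·x^2 - 96·x^3 - 8·x^4 + 48·x^5 + 16·x^6) + (-33 - 98·x - 80·x^2 + 80·x^4 + 32·x^5)·Dx + (-55 - 46·x - 110·x^2 - 96·x^3 + 32·x^4 + 96·x^5 + 32·x^6)·Dx^2 + (-33 - 98·x - 80·x^2 + 80·x^4 + 32·x^5)·Dx^3 + (-3 - 15·x - 23·x^2 + 40·x^4 + 48·x^5 + 16·x^6)·Dx^4  (order 4).
h: a_k = 0, -16, 24, -112/3, 220/3, -430/3, 4207/15, …
ICs: h(0) = 0, h′(0) = -16, h′′(0) = 48, h′′′(0) = -224.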